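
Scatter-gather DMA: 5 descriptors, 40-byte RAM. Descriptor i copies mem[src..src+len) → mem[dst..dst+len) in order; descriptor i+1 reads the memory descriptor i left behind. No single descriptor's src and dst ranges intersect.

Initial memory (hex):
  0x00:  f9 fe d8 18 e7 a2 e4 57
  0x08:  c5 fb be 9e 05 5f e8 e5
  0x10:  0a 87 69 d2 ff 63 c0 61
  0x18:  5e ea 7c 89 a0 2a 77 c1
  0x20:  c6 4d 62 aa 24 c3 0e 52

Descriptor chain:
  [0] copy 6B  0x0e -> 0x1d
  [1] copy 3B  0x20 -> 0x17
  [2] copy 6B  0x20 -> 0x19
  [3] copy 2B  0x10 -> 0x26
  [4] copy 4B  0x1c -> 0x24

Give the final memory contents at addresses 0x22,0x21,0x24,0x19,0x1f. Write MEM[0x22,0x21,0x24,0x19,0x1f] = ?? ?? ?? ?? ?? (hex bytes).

MEM[0x22,0x21,0x24,0x19,0x1f] = d2 69 aa 87 0a

  after D0: wrote 6B at 0x1d = e8e50a8769d2
  after D1: wrote 3B at 0x17 = 8769d2
  after D2: wrote 6B at 0x19 = 8769d2aa24c3
  after D3: wrote 2B at 0x26 = 0a87
  after D4: wrote 4B at 0x24 = aa24c30a
query mem[0x22]=0xd2, mem[0x21]=0x69, mem[0x24]=0xaa, mem[0x19]=0x87, mem[0x1f]=0x0a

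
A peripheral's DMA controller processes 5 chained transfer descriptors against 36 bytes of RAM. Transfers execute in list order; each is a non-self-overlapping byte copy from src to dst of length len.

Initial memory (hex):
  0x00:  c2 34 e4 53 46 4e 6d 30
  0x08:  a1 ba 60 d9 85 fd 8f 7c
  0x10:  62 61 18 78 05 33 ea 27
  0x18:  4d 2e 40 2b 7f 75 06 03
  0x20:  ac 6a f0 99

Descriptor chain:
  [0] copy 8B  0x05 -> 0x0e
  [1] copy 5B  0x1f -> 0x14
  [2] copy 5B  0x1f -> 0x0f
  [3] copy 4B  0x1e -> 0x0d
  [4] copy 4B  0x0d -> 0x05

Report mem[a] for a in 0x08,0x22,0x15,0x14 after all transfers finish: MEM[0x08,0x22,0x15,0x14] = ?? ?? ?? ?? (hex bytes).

MEM[0x08,0x22,0x15,0x14] = 6a f0 ac 03

  after D0: wrote 8B at 0x0e = 4e6d30a1ba60d985
  after D1: wrote 5B at 0x14 = 03ac6af099
  after D2: wrote 5B at 0x0f = 03ac6af099
  after D3: wrote 4B at 0x0d = 0603ac6a
  after D4: wrote 4B at 0x05 = 0603ac6a
query mem[0x08]=0x6a, mem[0x22]=0xf0, mem[0x15]=0xac, mem[0x14]=0x03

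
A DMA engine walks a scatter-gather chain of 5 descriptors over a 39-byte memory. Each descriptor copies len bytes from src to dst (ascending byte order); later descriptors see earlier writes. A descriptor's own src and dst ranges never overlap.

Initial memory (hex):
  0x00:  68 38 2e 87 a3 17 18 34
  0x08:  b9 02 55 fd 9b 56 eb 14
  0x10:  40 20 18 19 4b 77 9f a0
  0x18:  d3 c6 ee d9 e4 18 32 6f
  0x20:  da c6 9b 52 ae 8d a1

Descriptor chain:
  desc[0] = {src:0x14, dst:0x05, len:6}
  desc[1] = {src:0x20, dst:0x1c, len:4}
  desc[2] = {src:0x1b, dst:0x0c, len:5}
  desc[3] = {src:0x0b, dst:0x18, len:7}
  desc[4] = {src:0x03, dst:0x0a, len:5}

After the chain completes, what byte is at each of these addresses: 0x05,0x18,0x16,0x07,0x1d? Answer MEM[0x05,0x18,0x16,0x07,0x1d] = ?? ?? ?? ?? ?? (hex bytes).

[0] 0x14->0x05 len=6 : 4b 77 9f a0 d3 c6
[1] 0x20->0x1c len=4 : da c6 9b 52
[2] 0x1b->0x0c len=5 : d9 da c6 9b 52
[3] 0x0b->0x18 len=7 : fd d9 da c6 9b 52 20
[4] 0x03->0x0a len=5 : 87 a3 4b 77 9f
query mem[0x05]=0x4b, mem[0x18]=0xfd, mem[0x16]=0x9f, mem[0x07]=0x9f, mem[0x1d]=0x52

MEM[0x05,0x18,0x16,0x07,0x1d] = 4b fd 9f 9f 52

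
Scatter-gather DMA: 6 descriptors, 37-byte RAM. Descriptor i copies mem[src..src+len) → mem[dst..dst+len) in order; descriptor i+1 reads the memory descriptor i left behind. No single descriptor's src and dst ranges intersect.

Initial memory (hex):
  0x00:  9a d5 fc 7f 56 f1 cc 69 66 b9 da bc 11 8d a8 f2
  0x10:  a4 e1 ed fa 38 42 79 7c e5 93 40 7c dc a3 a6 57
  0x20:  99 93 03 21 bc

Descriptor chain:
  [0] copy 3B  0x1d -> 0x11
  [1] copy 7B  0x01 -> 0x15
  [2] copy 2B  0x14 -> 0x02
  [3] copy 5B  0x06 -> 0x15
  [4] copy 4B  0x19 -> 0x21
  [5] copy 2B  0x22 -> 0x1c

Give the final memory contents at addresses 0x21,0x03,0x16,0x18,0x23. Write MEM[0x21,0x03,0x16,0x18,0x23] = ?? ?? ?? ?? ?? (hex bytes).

#0 dst[0x11+3] := {0xa3,0xa6,0x57}
#1 dst[0x15+7] := {0xd5,0xfc,0x7f,0x56,0xf1,0xcc,0x69}
#2 dst[0x02+2] := {0x38,0xd5}
#3 dst[0x15+5] := {0xcc,0x69,0x66,0xb9,0xda}
#4 dst[0x21+4] := {0xda,0xcc,0x69,0xdc}
#5 dst[0x1c+2] := {0xcc,0x69}
query mem[0x21]=0xda, mem[0x03]=0xd5, mem[0x16]=0x69, mem[0x18]=0xb9, mem[0x23]=0x69

MEM[0x21,0x03,0x16,0x18,0x23] = da d5 69 b9 69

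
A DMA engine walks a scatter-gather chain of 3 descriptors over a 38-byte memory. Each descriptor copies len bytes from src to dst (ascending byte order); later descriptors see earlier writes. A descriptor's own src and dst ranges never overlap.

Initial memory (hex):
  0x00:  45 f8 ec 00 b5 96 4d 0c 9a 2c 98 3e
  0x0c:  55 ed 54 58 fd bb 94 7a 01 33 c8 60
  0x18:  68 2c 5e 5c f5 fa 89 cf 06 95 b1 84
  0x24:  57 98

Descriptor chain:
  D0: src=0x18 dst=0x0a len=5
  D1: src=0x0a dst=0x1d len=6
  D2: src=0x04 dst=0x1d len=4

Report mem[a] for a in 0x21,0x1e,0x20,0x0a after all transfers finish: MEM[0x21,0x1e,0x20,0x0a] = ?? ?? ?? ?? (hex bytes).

D0: mem[0x0a..0x0e] <- [68 2c 5e 5c f5]
D1: mem[0x1d..0x22] <- [68 2c 5e 5c f5 58]
D2: mem[0x1d..0x20] <- [b5 96 4d 0c]
query mem[0x21]=0xf5, mem[0x1e]=0x96, mem[0x20]=0x0c, mem[0x0a]=0x68

MEM[0x21,0x1e,0x20,0x0a] = f5 96 0c 68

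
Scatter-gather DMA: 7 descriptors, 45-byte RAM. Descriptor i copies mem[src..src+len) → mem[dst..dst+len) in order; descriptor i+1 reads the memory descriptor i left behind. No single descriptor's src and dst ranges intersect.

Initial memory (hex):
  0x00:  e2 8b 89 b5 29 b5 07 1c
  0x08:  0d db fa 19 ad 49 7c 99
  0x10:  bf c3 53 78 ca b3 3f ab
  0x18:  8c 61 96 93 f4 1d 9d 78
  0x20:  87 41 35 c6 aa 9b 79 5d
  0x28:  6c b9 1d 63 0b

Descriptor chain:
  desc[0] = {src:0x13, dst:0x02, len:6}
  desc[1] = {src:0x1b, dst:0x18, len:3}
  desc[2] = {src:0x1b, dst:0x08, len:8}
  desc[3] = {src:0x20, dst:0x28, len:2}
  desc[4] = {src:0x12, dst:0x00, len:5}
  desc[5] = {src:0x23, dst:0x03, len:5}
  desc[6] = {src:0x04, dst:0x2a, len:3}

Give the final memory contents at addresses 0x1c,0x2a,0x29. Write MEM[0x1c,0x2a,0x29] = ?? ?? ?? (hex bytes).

MEM[0x1c,0x2a,0x29] = f4 aa 41

#0 dst[0x02+6] := {0x78,0xca,0xb3,0x3f,0xab,0x8c}
#1 dst[0x18+3] := {0x93,0xf4,0x1d}
#2 dst[0x08+8] := {0x93,0xf4,0x1d,0x9d,0x78,0x87,0x41,0x35}
#3 dst[0x28+2] := {0x87,0x41}
#4 dst[0x00+5] := {0x53,0x78,0xca,0xb3,0x3f}
#5 dst[0x03+5] := {0xc6,0xaa,0x9b,0x79,0x5d}
#6 dst[0x2a+3] := {0xaa,0x9b,0x79}
query mem[0x1c]=0xf4, mem[0x2a]=0xaa, mem[0x29]=0x41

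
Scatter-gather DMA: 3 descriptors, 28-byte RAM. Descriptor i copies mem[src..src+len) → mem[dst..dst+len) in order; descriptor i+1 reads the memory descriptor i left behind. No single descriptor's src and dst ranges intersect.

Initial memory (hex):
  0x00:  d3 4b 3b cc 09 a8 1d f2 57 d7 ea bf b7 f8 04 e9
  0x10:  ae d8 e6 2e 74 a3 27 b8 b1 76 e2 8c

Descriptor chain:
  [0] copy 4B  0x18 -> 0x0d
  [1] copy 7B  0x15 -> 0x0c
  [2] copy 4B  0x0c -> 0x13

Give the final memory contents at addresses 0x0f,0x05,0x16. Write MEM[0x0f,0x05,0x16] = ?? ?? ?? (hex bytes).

MEM[0x0f,0x05,0x16] = b1 a8 b1

#0 dst[0x0d+4] := {0xb1,0x76,0xe2,0x8c}
#1 dst[0x0c+7] := {0xa3,0x27,0xb8,0xb1,0x76,0xe2,0x8c}
#2 dst[0x13+4] := {0xa3,0x27,0xb8,0xb1}
query mem[0x0f]=0xb1, mem[0x05]=0xa8, mem[0x16]=0xb1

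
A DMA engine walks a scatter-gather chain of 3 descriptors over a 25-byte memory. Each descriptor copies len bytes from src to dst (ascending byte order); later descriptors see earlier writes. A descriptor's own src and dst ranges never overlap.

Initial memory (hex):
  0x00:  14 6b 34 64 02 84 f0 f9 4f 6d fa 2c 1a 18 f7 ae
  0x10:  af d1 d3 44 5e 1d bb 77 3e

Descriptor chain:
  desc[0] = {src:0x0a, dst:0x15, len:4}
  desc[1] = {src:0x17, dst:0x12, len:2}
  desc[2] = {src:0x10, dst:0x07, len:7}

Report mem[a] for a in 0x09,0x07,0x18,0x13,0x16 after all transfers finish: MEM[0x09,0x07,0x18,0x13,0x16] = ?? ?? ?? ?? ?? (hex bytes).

  after D0: wrote 4B at 0x15 = fa2c1a18
  after D1: wrote 2B at 0x12 = 1a18
  after D2: wrote 7B at 0x07 = afd11a185efa2c
query mem[0x09]=0x1a, mem[0x07]=0xaf, mem[0x18]=0x18, mem[0x13]=0x18, mem[0x16]=0x2c

MEM[0x09,0x07,0x18,0x13,0x16] = 1a af 18 18 2c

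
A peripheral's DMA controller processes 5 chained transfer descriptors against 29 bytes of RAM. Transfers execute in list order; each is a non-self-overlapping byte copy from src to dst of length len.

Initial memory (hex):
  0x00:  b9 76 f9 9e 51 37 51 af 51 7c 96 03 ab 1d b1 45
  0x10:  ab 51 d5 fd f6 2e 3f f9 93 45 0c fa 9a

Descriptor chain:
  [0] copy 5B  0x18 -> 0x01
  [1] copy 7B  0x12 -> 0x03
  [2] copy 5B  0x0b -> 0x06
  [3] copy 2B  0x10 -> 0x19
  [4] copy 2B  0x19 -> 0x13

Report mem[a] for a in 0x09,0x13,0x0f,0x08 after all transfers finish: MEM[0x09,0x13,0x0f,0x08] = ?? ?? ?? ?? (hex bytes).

MEM[0x09,0x13,0x0f,0x08] = b1 ab 45 1d

D0: mem[0x01..0x05] <- [93 45 0c fa 9a]
D1: mem[0x03..0x09] <- [d5 fd f6 2e 3f f9 93]
D2: mem[0x06..0x0a] <- [03 ab 1d b1 45]
D3: mem[0x19..0x1a] <- [ab 51]
D4: mem[0x13..0x14] <- [ab 51]
query mem[0x09]=0xb1, mem[0x13]=0xab, mem[0x0f]=0x45, mem[0x08]=0x1d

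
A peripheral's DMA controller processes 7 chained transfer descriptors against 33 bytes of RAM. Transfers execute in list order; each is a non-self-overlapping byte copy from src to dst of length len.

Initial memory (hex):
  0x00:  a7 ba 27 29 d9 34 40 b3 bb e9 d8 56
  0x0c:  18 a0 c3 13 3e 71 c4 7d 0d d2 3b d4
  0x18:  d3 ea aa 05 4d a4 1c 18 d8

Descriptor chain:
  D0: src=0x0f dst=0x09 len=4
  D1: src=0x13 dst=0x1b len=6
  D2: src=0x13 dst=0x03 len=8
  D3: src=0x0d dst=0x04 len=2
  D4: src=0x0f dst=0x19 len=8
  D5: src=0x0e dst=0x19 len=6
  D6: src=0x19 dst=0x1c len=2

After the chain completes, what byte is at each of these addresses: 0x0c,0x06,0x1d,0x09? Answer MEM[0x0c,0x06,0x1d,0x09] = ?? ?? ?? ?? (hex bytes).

  after D0: wrote 4B at 0x09 = 133e71c4
  after D1: wrote 6B at 0x1b = 7d0dd23bd4d3
  after D2: wrote 8B at 0x03 = 7d0dd23bd4d3eaaa
  after D3: wrote 2B at 0x04 = a0c3
  after D4: wrote 8B at 0x19 = 133e71c47d0dd23b
  after D5: wrote 6B at 0x19 = c3133e71c47d
  after D6: wrote 2B at 0x1c = c313
query mem[0x0c]=0xc4, mem[0x06]=0x3b, mem[0x1d]=0x13, mem[0x09]=0xea

MEM[0x0c,0x06,0x1d,0x09] = c4 3b 13 ea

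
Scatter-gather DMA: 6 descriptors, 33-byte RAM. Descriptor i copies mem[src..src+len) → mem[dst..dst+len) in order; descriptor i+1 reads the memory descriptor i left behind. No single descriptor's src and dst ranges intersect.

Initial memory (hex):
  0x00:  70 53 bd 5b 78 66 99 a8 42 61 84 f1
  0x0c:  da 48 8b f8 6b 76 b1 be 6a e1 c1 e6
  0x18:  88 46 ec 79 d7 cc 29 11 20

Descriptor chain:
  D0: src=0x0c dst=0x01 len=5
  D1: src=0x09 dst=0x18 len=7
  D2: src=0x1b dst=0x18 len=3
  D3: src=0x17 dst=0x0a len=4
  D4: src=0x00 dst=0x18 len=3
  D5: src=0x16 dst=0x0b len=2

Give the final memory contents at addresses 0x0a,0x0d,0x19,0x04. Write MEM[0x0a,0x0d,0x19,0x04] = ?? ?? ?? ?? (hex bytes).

MEM[0x0a,0x0d,0x19,0x04] = e6 8b da f8

[0] 0x0c->0x01 len=5 : da 48 8b f8 6b
[1] 0x09->0x18 len=7 : 61 84 f1 da 48 8b f8
[2] 0x1b->0x18 len=3 : da 48 8b
[3] 0x17->0x0a len=4 : e6 da 48 8b
[4] 0x00->0x18 len=3 : 70 da 48
[5] 0x16->0x0b len=2 : c1 e6
query mem[0x0a]=0xe6, mem[0x0d]=0x8b, mem[0x19]=0xda, mem[0x04]=0xf8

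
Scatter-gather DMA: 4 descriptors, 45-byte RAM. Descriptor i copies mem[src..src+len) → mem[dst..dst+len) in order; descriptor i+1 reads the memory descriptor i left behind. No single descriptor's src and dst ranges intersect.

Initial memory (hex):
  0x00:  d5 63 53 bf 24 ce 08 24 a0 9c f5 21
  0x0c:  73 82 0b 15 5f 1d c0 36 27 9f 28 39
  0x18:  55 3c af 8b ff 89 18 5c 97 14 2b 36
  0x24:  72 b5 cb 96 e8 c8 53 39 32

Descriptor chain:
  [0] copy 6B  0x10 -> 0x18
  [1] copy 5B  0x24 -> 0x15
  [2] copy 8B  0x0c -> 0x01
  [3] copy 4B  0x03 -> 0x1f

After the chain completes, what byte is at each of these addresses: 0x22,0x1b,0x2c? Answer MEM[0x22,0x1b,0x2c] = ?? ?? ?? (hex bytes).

[0] 0x10->0x18 len=6 : 5f 1d c0 36 27 9f
[1] 0x24->0x15 len=5 : 72 b5 cb 96 e8
[2] 0x0c->0x01 len=8 : 73 82 0b 15 5f 1d c0 36
[3] 0x03->0x1f len=4 : 0b 15 5f 1d
query mem[0x22]=0x1d, mem[0x1b]=0x36, mem[0x2c]=0x32

MEM[0x22,0x1b,0x2c] = 1d 36 32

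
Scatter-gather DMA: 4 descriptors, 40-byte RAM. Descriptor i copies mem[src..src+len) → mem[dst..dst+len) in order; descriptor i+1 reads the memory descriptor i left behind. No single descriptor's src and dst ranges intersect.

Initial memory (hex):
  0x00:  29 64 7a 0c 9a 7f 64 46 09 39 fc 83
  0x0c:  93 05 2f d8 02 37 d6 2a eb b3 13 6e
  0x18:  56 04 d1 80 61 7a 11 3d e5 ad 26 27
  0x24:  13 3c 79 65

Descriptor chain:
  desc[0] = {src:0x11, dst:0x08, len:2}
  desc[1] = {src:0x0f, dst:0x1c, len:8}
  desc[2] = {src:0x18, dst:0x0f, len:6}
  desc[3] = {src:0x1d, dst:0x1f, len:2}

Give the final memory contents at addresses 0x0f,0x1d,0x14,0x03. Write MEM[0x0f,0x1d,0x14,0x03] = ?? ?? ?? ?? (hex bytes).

MEM[0x0f,0x1d,0x14,0x03] = 56 02 02 0c

[0] 0x11->0x08 len=2 : 37 d6
[1] 0x0f->0x1c len=8 : d8 02 37 d6 2a eb b3 13
[2] 0x18->0x0f len=6 : 56 04 d1 80 d8 02
[3] 0x1d->0x1f len=2 : 02 37
query mem[0x0f]=0x56, mem[0x1d]=0x02, mem[0x14]=0x02, mem[0x03]=0x0c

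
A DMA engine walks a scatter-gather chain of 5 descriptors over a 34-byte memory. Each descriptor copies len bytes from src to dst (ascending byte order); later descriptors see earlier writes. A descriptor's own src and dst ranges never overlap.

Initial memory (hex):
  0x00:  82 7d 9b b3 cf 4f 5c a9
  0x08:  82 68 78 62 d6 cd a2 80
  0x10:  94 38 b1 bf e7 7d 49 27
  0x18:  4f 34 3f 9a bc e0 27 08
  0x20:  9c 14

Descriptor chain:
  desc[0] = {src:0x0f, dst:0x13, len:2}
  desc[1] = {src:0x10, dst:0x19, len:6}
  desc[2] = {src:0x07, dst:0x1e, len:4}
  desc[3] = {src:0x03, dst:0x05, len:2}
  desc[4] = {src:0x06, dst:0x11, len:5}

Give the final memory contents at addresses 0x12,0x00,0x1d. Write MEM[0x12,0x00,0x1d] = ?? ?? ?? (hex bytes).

#0 dst[0x13+2] := {0x80,0x94}
#1 dst[0x19+6] := {0x94,0x38,0xb1,0x80,0x94,0x7d}
#2 dst[0x1e+4] := {0xa9,0x82,0x68,0x78}
#3 dst[0x05+2] := {0xb3,0xcf}
#4 dst[0x11+5] := {0xcf,0xa9,0x82,0x68,0x78}
query mem[0x12]=0xa9, mem[0x00]=0x82, mem[0x1d]=0x94

MEM[0x12,0x00,0x1d] = a9 82 94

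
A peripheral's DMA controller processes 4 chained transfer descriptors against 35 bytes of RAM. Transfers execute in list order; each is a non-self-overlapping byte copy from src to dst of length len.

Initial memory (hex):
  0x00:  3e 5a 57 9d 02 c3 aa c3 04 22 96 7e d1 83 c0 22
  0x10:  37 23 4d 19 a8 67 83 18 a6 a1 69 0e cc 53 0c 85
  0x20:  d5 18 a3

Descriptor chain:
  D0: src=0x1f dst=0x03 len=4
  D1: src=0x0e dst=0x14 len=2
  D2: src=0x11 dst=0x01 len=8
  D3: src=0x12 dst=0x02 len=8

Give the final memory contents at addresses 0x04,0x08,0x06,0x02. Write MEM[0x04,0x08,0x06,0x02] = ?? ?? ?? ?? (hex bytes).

  after D0: wrote 4B at 0x03 = 85d518a3
  after D1: wrote 2B at 0x14 = c022
  after D2: wrote 8B at 0x01 = 234d19c0228318a6
  after D3: wrote 8B at 0x02 = 4d19c0228318a6a1
query mem[0x04]=0xc0, mem[0x08]=0xa6, mem[0x06]=0x83, mem[0x02]=0x4d

MEM[0x04,0x08,0x06,0x02] = c0 a6 83 4d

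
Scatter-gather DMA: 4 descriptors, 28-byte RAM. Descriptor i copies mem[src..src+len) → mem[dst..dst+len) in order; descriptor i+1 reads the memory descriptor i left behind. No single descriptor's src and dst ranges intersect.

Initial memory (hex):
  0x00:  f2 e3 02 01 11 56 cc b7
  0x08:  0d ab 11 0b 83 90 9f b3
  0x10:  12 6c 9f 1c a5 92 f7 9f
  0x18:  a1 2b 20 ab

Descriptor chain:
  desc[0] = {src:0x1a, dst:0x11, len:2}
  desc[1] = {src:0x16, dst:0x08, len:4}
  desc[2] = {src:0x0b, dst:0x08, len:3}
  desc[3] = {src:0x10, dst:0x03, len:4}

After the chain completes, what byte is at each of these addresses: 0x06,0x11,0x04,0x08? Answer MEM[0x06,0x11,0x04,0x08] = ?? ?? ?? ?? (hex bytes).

MEM[0x06,0x11,0x04,0x08] = 1c 20 20 2b

[0] 0x1a->0x11 len=2 : 20 ab
[1] 0x16->0x08 len=4 : f7 9f a1 2b
[2] 0x0b->0x08 len=3 : 2b 83 90
[3] 0x10->0x03 len=4 : 12 20 ab 1c
query mem[0x06]=0x1c, mem[0x11]=0x20, mem[0x04]=0x20, mem[0x08]=0x2b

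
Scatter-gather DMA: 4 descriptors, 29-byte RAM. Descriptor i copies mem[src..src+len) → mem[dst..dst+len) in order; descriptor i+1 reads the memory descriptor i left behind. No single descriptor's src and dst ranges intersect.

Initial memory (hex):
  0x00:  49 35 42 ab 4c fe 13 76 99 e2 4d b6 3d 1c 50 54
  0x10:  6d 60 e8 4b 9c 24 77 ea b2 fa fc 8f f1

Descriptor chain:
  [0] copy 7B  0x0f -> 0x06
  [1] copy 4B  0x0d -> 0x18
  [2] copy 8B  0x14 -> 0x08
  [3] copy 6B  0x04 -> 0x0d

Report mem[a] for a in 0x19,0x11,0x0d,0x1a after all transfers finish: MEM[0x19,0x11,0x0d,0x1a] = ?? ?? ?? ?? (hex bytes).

#0 dst[0x06+7] := {0x54,0x6d,0x60,0xe8,0x4b,0x9c,0x24}
#1 dst[0x18+4] := {0x1c,0x50,0x54,0x6d}
#2 dst[0x08+8] := {0x9c,0x24,0x77,0xea,0x1c,0x50,0x54,0x6d}
#3 dst[0x0d+6] := {0x4c,0xfe,0x54,0x6d,0x9c,0x24}
query mem[0x19]=0x50, mem[0x11]=0x9c, mem[0x0d]=0x4c, mem[0x1a]=0x54

MEM[0x19,0x11,0x0d,0x1a] = 50 9c 4c 54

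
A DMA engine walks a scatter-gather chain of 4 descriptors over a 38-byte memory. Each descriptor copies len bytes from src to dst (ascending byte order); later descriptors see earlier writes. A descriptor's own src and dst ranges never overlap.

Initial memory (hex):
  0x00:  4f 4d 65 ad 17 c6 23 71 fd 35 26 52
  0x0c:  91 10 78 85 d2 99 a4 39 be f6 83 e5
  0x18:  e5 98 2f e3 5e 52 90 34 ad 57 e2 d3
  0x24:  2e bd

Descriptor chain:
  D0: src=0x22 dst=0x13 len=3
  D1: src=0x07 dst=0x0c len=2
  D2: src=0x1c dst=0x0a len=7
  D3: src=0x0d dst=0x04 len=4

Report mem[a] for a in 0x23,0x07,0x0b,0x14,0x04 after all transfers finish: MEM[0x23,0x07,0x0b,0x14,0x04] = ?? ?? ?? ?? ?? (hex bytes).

[0] 0x22->0x13 len=3 : e2 d3 2e
[1] 0x07->0x0c len=2 : 71 fd
[2] 0x1c->0x0a len=7 : 5e 52 90 34 ad 57 e2
[3] 0x0d->0x04 len=4 : 34 ad 57 e2
query mem[0x23]=0xd3, mem[0x07]=0xe2, mem[0x0b]=0x52, mem[0x14]=0xd3, mem[0x04]=0x34

MEM[0x23,0x07,0x0b,0x14,0x04] = d3 e2 52 d3 34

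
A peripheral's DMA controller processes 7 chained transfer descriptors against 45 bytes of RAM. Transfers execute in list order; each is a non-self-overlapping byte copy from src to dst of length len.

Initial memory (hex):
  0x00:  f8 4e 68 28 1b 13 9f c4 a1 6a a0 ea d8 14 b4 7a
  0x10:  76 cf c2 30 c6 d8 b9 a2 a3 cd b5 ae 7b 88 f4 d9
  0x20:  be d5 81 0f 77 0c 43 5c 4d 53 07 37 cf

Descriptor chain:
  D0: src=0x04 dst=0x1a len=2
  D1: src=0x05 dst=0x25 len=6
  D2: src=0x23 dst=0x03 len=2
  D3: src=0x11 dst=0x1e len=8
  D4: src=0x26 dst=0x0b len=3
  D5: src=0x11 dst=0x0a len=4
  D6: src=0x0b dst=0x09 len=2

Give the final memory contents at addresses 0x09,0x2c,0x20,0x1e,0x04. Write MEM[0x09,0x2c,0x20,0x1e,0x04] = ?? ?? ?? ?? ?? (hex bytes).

#0 dst[0x1a+2] := {0x1b,0x13}
#1 dst[0x25+6] := {0x13,0x9f,0xc4,0xa1,0x6a,0xa0}
#2 dst[0x03+2] := {0x0f,0x77}
#3 dst[0x1e+8] := {0xcf,0xc2,0x30,0xc6,0xd8,0xb9,0xa2,0xa3}
#4 dst[0x0b+3] := {0x9f,0xc4,0xa1}
#5 dst[0x0a+4] := {0xcf,0xc2,0x30,0xc6}
#6 dst[0x09+2] := {0xc2,0x30}
query mem[0x09]=0xc2, mem[0x2c]=0xcf, mem[0x20]=0x30, mem[0x1e]=0xcf, mem[0x04]=0x77

MEM[0x09,0x2c,0x20,0x1e,0x04] = c2 cf 30 cf 77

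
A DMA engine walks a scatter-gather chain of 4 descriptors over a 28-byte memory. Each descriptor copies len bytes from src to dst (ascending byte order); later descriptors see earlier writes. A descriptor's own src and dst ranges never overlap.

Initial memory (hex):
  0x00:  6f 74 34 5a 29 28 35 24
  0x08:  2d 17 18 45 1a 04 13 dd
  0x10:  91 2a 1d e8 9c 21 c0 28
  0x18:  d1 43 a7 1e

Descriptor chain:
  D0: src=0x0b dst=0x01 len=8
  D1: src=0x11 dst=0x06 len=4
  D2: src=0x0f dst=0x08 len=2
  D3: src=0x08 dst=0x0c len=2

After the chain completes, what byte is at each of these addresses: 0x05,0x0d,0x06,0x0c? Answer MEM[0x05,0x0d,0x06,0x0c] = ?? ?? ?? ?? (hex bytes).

MEM[0x05,0x0d,0x06,0x0c] = dd 91 2a dd

#0 dst[0x01+8] := {0x45,0x1a,0x04,0x13,0xdd,0x91,0x2a,0x1d}
#1 dst[0x06+4] := {0x2a,0x1d,0xe8,0x9c}
#2 dst[0x08+2] := {0xdd,0x91}
#3 dst[0x0c+2] := {0xdd,0x91}
query mem[0x05]=0xdd, mem[0x0d]=0x91, mem[0x06]=0x2a, mem[0x0c]=0xdd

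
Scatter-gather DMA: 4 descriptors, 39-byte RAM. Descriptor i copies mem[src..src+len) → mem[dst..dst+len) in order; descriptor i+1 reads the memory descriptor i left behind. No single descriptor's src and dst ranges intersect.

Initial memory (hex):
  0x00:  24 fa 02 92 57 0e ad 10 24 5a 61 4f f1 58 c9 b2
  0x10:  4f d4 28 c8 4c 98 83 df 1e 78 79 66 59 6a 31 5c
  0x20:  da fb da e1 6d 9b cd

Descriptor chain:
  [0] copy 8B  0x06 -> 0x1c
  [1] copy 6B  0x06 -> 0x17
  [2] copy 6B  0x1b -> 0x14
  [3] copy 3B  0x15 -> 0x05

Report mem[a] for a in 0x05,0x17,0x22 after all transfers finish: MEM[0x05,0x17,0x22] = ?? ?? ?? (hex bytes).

[0] 0x06->0x1c len=8 : ad 10 24 5a 61 4f f1 58
[1] 0x06->0x17 len=6 : ad 10 24 5a 61 4f
[2] 0x1b->0x14 len=6 : 61 4f 10 24 5a 61
[3] 0x15->0x05 len=3 : 4f 10 24
query mem[0x05]=0x4f, mem[0x17]=0x24, mem[0x22]=0xf1

MEM[0x05,0x17,0x22] = 4f 24 f1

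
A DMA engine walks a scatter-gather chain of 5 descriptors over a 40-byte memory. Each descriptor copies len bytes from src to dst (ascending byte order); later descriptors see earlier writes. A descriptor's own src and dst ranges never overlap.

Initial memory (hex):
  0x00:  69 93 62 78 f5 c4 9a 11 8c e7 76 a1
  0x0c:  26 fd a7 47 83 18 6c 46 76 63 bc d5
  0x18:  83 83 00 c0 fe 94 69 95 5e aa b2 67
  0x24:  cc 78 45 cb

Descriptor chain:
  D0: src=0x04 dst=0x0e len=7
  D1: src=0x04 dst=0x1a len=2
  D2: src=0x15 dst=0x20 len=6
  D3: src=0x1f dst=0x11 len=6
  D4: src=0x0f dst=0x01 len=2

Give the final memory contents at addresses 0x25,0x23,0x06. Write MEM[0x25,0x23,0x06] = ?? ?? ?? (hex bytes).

MEM[0x25,0x23,0x06] = f5 83 9a

D0: mem[0x0e..0x14] <- [f5 c4 9a 11 8c e7 76]
D1: mem[0x1a..0x1b] <- [f5 c4]
D2: mem[0x20..0x25] <- [63 bc d5 83 83 f5]
D3: mem[0x11..0x16] <- [95 63 bc d5 83 83]
D4: mem[0x01..0x02] <- [c4 9a]
query mem[0x25]=0xf5, mem[0x23]=0x83, mem[0x06]=0x9a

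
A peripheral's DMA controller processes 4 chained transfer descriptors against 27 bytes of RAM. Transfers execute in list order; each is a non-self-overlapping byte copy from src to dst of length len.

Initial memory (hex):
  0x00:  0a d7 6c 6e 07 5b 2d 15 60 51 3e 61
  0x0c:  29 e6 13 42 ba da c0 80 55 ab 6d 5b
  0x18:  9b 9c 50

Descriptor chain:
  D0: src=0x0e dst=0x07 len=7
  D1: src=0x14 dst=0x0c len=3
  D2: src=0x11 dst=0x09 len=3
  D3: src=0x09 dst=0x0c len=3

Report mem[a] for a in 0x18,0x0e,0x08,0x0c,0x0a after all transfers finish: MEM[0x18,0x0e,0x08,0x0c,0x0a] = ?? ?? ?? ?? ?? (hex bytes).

MEM[0x18,0x0e,0x08,0x0c,0x0a] = 9b 80 42 da c0

D0: mem[0x07..0x0d] <- [13 42 ba da c0 80 55]
D1: mem[0x0c..0x0e] <- [55 ab 6d]
D2: mem[0x09..0x0b] <- [da c0 80]
D3: mem[0x0c..0x0e] <- [da c0 80]
query mem[0x18]=0x9b, mem[0x0e]=0x80, mem[0x08]=0x42, mem[0x0c]=0xda, mem[0x0a]=0xc0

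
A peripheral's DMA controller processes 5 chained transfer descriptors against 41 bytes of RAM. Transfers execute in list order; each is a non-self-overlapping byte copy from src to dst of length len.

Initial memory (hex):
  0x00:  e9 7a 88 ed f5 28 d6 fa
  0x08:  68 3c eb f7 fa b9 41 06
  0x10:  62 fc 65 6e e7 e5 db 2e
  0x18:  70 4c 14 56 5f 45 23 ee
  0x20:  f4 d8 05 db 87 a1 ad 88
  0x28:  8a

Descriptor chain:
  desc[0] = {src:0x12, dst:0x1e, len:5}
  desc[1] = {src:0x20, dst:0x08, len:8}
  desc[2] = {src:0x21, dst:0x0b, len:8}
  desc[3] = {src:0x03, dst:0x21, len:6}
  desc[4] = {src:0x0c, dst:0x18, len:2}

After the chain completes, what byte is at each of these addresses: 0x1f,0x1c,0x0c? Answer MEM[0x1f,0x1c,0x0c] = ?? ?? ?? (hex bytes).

MEM[0x1f,0x1c,0x0c] = 6e 5f db

D0: mem[0x1e..0x22] <- [65 6e e7 e5 db]
D1: mem[0x08..0x0f] <- [e7 e5 db db 87 a1 ad 88]
D2: mem[0x0b..0x12] <- [e5 db db 87 a1 ad 88 8a]
D3: mem[0x21..0x26] <- [ed f5 28 d6 fa e7]
D4: mem[0x18..0x19] <- [db db]
query mem[0x1f]=0x6e, mem[0x1c]=0x5f, mem[0x0c]=0xdb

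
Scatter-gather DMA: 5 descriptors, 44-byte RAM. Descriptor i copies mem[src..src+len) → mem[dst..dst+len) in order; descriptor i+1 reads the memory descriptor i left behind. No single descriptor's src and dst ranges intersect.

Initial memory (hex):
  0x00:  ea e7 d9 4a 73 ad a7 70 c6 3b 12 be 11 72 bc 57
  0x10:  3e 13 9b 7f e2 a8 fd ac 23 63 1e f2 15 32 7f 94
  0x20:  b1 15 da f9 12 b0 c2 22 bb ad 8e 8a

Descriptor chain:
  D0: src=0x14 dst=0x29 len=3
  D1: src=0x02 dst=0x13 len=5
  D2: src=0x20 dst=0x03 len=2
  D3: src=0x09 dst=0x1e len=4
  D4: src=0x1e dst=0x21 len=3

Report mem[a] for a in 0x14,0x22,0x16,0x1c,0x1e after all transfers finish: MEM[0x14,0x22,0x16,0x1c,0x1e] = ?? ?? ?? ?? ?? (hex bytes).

  after D0: wrote 3B at 0x29 = e2a8fd
  after D1: wrote 5B at 0x13 = d94a73ada7
  after D2: wrote 2B at 0x03 = b115
  after D3: wrote 4B at 0x1e = 3b12be11
  after D4: wrote 3B at 0x21 = 3b12be
query mem[0x14]=0x4a, mem[0x22]=0x12, mem[0x16]=0xad, mem[0x1c]=0x15, mem[0x1e]=0x3b

MEM[0x14,0x22,0x16,0x1c,0x1e] = 4a 12 ad 15 3b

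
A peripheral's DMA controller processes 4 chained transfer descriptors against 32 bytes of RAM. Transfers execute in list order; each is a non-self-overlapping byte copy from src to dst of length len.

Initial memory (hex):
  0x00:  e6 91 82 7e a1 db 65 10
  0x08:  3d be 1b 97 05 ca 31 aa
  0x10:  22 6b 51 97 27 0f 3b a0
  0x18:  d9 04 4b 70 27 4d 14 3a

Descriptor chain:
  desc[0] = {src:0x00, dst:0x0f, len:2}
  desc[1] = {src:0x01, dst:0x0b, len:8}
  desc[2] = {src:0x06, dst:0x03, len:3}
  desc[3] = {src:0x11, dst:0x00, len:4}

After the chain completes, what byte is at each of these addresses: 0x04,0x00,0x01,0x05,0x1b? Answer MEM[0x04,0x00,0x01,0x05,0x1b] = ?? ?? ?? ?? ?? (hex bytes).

D0: mem[0x0f..0x10] <- [e6 91]
D1: mem[0x0b..0x12] <- [91 82 7e a1 db 65 10 3d]
D2: mem[0x03..0x05] <- [65 10 3d]
D3: mem[0x00..0x03] <- [10 3d 97 27]
query mem[0x04]=0x10, mem[0x00]=0x10, mem[0x01]=0x3d, mem[0x05]=0x3d, mem[0x1b]=0x70

MEM[0x04,0x00,0x01,0x05,0x1b] = 10 10 3d 3d 70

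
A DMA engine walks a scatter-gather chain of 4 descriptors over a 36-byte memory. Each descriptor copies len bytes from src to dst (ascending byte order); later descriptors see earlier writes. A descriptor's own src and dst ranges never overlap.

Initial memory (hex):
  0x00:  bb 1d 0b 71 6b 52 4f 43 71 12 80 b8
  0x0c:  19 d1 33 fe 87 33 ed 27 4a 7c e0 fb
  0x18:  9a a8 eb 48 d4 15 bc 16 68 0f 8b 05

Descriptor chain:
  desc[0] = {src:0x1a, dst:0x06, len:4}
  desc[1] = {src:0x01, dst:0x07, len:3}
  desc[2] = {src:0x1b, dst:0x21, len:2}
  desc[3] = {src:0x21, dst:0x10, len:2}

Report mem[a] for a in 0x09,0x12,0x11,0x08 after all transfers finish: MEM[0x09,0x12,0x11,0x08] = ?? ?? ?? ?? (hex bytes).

  after D0: wrote 4B at 0x06 = eb48d415
  after D1: wrote 3B at 0x07 = 1d0b71
  after D2: wrote 2B at 0x21 = 48d4
  after D3: wrote 2B at 0x10 = 48d4
query mem[0x09]=0x71, mem[0x12]=0xed, mem[0x11]=0xd4, mem[0x08]=0x0b

MEM[0x09,0x12,0x11,0x08] = 71 ed d4 0b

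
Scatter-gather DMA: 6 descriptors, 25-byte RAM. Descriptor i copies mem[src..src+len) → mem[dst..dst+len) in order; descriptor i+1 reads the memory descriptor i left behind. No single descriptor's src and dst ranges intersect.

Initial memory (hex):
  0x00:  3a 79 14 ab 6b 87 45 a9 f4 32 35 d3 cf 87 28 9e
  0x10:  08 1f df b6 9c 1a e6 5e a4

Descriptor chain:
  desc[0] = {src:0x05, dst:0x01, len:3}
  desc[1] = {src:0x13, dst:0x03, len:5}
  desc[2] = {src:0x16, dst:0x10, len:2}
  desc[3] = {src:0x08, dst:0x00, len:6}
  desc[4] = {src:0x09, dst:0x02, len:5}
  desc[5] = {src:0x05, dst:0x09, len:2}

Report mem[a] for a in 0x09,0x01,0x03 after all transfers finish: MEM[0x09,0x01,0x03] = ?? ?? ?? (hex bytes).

MEM[0x09,0x01,0x03] = cf 32 35

[0] 0x05->0x01 len=3 : 87 45 a9
[1] 0x13->0x03 len=5 : b6 9c 1a e6 5e
[2] 0x16->0x10 len=2 : e6 5e
[3] 0x08->0x00 len=6 : f4 32 35 d3 cf 87
[4] 0x09->0x02 len=5 : 32 35 d3 cf 87
[5] 0x05->0x09 len=2 : cf 87
query mem[0x09]=0xcf, mem[0x01]=0x32, mem[0x03]=0x35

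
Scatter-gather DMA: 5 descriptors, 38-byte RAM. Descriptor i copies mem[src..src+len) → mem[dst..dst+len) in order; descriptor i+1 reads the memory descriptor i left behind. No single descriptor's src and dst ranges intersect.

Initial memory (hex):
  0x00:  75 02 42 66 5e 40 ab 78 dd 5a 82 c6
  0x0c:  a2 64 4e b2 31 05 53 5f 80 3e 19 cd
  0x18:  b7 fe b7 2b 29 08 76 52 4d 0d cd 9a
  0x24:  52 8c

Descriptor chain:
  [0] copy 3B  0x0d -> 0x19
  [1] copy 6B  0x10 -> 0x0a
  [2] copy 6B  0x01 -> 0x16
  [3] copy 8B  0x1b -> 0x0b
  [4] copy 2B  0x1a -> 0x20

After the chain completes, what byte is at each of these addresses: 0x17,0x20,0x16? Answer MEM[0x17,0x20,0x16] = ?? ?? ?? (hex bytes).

#0 dst[0x19+3] := {0x64,0x4e,0xb2}
#1 dst[0x0a+6] := {0x31,0x05,0x53,0x5f,0x80,0x3e}
#2 dst[0x16+6] := {0x02,0x42,0x66,0x5e,0x40,0xab}
#3 dst[0x0b+8] := {0xab,0x29,0x08,0x76,0x52,0x4d,0x0d,0xcd}
#4 dst[0x20+2] := {0x40,0xab}
query mem[0x17]=0x42, mem[0x20]=0x40, mem[0x16]=0x02

MEM[0x17,0x20,0x16] = 42 40 02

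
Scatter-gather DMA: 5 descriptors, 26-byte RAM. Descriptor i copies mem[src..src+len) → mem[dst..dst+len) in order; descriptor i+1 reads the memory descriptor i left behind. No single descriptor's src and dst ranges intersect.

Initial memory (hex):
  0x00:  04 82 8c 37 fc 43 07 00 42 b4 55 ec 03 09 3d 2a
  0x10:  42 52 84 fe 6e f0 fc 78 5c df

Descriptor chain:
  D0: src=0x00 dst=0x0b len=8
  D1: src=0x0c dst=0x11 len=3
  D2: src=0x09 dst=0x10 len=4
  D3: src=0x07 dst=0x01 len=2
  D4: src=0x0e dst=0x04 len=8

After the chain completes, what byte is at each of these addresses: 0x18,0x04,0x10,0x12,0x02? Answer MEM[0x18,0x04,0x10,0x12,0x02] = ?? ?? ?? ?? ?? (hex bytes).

#0 dst[0x0b+8] := {0x04,0x82,0x8c,0x37,0xfc,0x43,0x07,0x00}
#1 dst[0x11+3] := {0x82,0x8c,0x37}
#2 dst[0x10+4] := {0xb4,0x55,0x04,0x82}
#3 dst[0x01+2] := {0x00,0x42}
#4 dst[0x04+8] := {0x37,0xfc,0xb4,0x55,0x04,0x82,0x6e,0xf0}
query mem[0x18]=0x5c, mem[0x04]=0x37, mem[0x10]=0xb4, mem[0x12]=0x04, mem[0x02]=0x42

MEM[0x18,0x04,0x10,0x12,0x02] = 5c 37 b4 04 42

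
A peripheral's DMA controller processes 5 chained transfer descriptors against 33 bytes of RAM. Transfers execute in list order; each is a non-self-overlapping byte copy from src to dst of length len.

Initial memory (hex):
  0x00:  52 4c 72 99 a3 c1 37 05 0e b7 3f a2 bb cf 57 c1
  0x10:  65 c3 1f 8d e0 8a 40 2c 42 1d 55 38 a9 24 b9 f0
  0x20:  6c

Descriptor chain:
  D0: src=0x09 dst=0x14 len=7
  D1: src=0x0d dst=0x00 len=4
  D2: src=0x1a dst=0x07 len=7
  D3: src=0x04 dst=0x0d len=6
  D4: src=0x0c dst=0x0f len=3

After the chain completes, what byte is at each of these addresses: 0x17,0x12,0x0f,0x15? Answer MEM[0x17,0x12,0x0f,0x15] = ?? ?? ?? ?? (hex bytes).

  after D0: wrote 7B at 0x14 = b73fa2bbcf57c1
  after D1: wrote 4B at 0x00 = cf57c165
  after D2: wrote 7B at 0x07 = c138a924b9f06c
  after D3: wrote 6B at 0x0d = a3c137c138a9
  after D4: wrote 3B at 0x0f = f0a3c1
query mem[0x17]=0xbb, mem[0x12]=0xa9, mem[0x0f]=0xf0, mem[0x15]=0x3f

MEM[0x17,0x12,0x0f,0x15] = bb a9 f0 3f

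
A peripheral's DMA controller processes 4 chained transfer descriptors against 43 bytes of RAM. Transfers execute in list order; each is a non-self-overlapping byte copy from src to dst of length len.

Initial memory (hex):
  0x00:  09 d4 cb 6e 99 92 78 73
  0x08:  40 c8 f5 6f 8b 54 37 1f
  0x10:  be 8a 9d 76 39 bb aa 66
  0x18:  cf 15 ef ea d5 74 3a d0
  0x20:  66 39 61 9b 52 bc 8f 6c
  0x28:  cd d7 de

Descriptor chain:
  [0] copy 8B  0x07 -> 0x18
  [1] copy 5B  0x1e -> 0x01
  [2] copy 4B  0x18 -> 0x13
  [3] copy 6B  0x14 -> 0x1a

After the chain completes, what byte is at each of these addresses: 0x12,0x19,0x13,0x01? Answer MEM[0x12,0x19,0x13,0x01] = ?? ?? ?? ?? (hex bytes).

  after D0: wrote 8B at 0x18 = 7340c8f56f8b5437
  after D1: wrote 5B at 0x01 = 5437663961
  after D2: wrote 4B at 0x13 = 7340c8f5
  after D3: wrote 6B at 0x1a = 40c8f5667340
query mem[0x12]=0x9d, mem[0x19]=0x40, mem[0x13]=0x73, mem[0x01]=0x54

MEM[0x12,0x19,0x13,0x01] = 9d 40 73 54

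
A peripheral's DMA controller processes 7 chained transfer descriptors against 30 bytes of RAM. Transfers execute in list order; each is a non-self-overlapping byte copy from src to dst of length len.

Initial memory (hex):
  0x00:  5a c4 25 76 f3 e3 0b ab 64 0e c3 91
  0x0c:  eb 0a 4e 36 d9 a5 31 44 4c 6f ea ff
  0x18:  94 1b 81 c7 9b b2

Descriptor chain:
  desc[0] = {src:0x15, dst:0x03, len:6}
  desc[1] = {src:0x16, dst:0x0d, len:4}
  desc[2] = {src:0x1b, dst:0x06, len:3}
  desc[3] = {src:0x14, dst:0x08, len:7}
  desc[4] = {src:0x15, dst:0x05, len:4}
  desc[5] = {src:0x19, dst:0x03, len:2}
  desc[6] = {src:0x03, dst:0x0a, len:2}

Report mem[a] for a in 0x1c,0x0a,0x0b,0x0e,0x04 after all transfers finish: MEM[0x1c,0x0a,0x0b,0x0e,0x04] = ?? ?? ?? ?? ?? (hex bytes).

MEM[0x1c,0x0a,0x0b,0x0e,0x04] = 9b 1b 81 81 81

  after D0: wrote 6B at 0x03 = 6feaff941b81
  after D1: wrote 4B at 0x0d = eaff941b
  after D2: wrote 3B at 0x06 = c79bb2
  after D3: wrote 7B at 0x08 = 4c6feaff941b81
  after D4: wrote 4B at 0x05 = 6feaff94
  after D5: wrote 2B at 0x03 = 1b81
  after D6: wrote 2B at 0x0a = 1b81
query mem[0x1c]=0x9b, mem[0x0a]=0x1b, mem[0x0b]=0x81, mem[0x0e]=0x81, mem[0x04]=0x81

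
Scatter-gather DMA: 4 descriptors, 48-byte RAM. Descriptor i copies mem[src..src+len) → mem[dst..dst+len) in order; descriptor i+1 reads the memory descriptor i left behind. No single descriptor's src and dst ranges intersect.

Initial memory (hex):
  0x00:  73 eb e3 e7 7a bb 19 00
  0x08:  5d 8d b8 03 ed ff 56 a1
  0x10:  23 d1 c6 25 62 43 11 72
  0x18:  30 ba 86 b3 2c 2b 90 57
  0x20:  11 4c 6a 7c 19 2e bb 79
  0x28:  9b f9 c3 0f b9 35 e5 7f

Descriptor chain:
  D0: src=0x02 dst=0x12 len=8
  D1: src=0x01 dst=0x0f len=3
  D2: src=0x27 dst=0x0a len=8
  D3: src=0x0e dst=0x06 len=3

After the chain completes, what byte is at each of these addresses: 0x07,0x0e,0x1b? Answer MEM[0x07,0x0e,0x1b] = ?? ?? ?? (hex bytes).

  after D0: wrote 8B at 0x12 = e3e77abb19005d8d
  after D1: wrote 3B at 0x0f = ebe3e7
  after D2: wrote 8B at 0x0a = 799bf9c30fb935e5
  after D3: wrote 3B at 0x06 = 0fb935
query mem[0x07]=0xb9, mem[0x0e]=0x0f, mem[0x1b]=0xb3

MEM[0x07,0x0e,0x1b] = b9 0f b3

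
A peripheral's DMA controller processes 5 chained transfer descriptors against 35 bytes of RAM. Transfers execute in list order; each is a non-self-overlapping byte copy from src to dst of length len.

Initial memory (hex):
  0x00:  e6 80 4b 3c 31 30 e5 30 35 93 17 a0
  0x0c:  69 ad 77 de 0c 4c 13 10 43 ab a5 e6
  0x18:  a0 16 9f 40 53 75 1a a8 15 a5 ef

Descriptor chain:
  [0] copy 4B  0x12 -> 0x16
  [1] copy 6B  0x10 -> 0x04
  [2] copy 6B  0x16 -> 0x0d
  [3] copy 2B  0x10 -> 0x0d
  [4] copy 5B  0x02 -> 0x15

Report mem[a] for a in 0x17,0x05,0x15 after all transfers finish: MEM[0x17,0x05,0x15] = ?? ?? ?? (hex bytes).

MEM[0x17,0x05,0x15] = 0c 4c 4b

D0: mem[0x16..0x19] <- [13 10 43 ab]
D1: mem[0x04..0x09] <- [0c 4c 13 10 43 ab]
D2: mem[0x0d..0x12] <- [13 10 43 ab 9f 40]
D3: mem[0x0d..0x0e] <- [ab 9f]
D4: mem[0x15..0x19] <- [4b 3c 0c 4c 13]
query mem[0x17]=0x0c, mem[0x05]=0x4c, mem[0x15]=0x4b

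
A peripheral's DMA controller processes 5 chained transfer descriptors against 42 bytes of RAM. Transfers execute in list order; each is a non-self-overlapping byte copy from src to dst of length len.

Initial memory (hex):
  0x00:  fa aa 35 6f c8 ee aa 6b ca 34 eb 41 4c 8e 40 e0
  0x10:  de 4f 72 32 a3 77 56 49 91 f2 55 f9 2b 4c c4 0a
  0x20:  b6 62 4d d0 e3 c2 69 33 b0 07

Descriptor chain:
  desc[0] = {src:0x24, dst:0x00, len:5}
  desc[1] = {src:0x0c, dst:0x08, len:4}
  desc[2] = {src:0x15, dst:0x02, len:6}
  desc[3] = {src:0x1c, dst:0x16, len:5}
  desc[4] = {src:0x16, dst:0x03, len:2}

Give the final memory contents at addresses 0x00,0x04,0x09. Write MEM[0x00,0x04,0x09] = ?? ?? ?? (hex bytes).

MEM[0x00,0x04,0x09] = e3 4c 8e

[0] 0x24->0x00 len=5 : e3 c2 69 33 b0
[1] 0x0c->0x08 len=4 : 4c 8e 40 e0
[2] 0x15->0x02 len=6 : 77 56 49 91 f2 55
[3] 0x1c->0x16 len=5 : 2b 4c c4 0a b6
[4] 0x16->0x03 len=2 : 2b 4c
query mem[0x00]=0xe3, mem[0x04]=0x4c, mem[0x09]=0x8e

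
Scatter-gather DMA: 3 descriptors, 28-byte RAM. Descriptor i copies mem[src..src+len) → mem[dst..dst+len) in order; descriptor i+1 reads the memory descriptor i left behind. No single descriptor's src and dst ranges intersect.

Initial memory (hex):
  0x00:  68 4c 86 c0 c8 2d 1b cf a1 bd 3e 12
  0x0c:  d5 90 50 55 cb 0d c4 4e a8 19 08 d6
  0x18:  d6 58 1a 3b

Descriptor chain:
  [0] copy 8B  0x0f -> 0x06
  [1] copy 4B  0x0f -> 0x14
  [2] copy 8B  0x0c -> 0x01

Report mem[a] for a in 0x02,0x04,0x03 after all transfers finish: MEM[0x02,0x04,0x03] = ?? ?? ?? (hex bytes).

MEM[0x02,0x04,0x03] = 08 55 50

[0] 0x0f->0x06 len=8 : 55 cb 0d c4 4e a8 19 08
[1] 0x0f->0x14 len=4 : 55 cb 0d c4
[2] 0x0c->0x01 len=8 : 19 08 50 55 cb 0d c4 4e
query mem[0x02]=0x08, mem[0x04]=0x55, mem[0x03]=0x50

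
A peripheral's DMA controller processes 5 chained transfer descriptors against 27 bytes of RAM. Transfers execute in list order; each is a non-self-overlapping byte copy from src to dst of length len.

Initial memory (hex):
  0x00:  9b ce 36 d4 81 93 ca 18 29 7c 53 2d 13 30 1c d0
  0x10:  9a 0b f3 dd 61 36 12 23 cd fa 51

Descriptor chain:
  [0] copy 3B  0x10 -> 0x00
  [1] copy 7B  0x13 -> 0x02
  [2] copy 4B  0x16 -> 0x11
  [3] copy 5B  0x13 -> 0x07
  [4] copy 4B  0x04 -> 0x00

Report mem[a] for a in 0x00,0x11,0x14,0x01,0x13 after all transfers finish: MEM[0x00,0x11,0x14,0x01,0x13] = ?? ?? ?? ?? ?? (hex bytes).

[0] 0x10->0x00 len=3 : 9a 0b f3
[1] 0x13->0x02 len=7 : dd 61 36 12 23 cd fa
[2] 0x16->0x11 len=4 : 12 23 cd fa
[3] 0x13->0x07 len=5 : cd fa 36 12 23
[4] 0x04->0x00 len=4 : 36 12 23 cd
query mem[0x00]=0x36, mem[0x11]=0x12, mem[0x14]=0xfa, mem[0x01]=0x12, mem[0x13]=0xcd

MEM[0x00,0x11,0x14,0x01,0x13] = 36 12 fa 12 cd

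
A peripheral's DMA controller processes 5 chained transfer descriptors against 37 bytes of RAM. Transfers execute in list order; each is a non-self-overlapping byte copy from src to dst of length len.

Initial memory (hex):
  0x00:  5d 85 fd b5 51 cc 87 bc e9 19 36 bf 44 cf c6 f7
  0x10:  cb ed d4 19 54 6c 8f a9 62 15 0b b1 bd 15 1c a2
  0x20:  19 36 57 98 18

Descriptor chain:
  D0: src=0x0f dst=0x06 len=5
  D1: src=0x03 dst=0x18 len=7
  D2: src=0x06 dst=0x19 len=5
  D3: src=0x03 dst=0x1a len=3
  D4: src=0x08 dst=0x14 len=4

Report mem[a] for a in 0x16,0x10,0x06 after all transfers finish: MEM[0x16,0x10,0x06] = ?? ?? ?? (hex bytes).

MEM[0x16,0x10,0x06] = 19 cb f7

#0 dst[0x06+5] := {0xf7,0xcb,0xed,0xd4,0x19}
#1 dst[0x18+7] := {0xb5,0x51,0xcc,0xf7,0xcb,0xed,0xd4}
#2 dst[0x19+5] := {0xf7,0xcb,0xed,0xd4,0x19}
#3 dst[0x1a+3] := {0xb5,0x51,0xcc}
#4 dst[0x14+4] := {0xed,0xd4,0x19,0xbf}
query mem[0x16]=0x19, mem[0x10]=0xcb, mem[0x06]=0xf7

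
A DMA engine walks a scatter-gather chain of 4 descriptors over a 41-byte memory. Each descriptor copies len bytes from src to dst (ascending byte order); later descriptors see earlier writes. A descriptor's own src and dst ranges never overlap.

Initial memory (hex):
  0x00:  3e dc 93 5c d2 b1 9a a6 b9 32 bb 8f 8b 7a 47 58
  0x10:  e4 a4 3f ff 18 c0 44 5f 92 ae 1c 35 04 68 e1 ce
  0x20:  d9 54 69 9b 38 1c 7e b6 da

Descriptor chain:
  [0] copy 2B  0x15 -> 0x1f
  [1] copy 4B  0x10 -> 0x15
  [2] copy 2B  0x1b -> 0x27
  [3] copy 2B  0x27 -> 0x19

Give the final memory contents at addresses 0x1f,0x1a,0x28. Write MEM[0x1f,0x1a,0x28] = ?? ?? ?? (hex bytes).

MEM[0x1f,0x1a,0x28] = c0 04 04

#0 dst[0x1f+2] := {0xc0,0x44}
#1 dst[0x15+4] := {0xe4,0xa4,0x3f,0xff}
#2 dst[0x27+2] := {0x35,0x04}
#3 dst[0x19+2] := {0x35,0x04}
query mem[0x1f]=0xc0, mem[0x1a]=0x04, mem[0x28]=0x04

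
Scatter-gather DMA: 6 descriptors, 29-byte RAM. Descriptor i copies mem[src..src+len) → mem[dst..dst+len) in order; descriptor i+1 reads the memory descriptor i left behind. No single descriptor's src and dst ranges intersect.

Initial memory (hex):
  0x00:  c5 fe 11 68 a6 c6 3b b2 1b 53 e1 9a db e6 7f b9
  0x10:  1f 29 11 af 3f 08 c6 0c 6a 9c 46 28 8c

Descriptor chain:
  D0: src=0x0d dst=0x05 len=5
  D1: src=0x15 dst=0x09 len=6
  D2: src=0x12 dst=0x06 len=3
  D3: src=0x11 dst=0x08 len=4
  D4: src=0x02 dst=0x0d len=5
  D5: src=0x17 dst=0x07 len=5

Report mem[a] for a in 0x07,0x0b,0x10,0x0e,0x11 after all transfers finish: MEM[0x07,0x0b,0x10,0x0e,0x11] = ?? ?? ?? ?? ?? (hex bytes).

  after D0: wrote 5B at 0x05 = e67fb91f29
  after D1: wrote 6B at 0x09 = 08c60c6a9c46
  after D2: wrote 3B at 0x06 = 11af3f
  after D3: wrote 4B at 0x08 = 2911af3f
  after D4: wrote 5B at 0x0d = 1168a6e611
  after D5: wrote 5B at 0x07 = 0c6a9c4628
query mem[0x07]=0x0c, mem[0x0b]=0x28, mem[0x10]=0xe6, mem[0x0e]=0x68, mem[0x11]=0x11

MEM[0x07,0x0b,0x10,0x0e,0x11] = 0c 28 e6 68 11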